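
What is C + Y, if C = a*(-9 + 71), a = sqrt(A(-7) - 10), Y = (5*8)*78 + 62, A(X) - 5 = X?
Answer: 3182 + 124*I*sqrt(3) ≈ 3182.0 + 214.77*I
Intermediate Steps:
A(X) = 5 + X
Y = 3182 (Y = 40*78 + 62 = 3120 + 62 = 3182)
a = 2*I*sqrt(3) (a = sqrt((5 - 7) - 10) = sqrt(-2 - 10) = sqrt(-12) = 2*I*sqrt(3) ≈ 3.4641*I)
C = 124*I*sqrt(3) (C = (2*I*sqrt(3))*(-9 + 71) = (2*I*sqrt(3))*62 = 124*I*sqrt(3) ≈ 214.77*I)
C + Y = 124*I*sqrt(3) + 3182 = 3182 + 124*I*sqrt(3)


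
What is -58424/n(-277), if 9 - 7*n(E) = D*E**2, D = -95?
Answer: -51121/911158 ≈ -0.056105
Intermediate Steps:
n(E) = 9/7 + 95*E**2/7 (n(E) = 9/7 - (-95)*E**2/7 = 9/7 + 95*E**2/7)
-58424/n(-277) = -58424/(9/7 + (95/7)*(-277)**2) = -58424/(9/7 + (95/7)*76729) = -58424/(9/7 + 7289255/7) = -58424/7289264/7 = -58424*7/7289264 = -51121/911158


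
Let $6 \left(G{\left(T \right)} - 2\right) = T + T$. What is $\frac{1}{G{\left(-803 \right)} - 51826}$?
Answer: $- \frac{3}{156275} \approx -1.9197 \cdot 10^{-5}$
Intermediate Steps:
$G{\left(T \right)} = 2 + \frac{T}{3}$ ($G{\left(T \right)} = 2 + \frac{T + T}{6} = 2 + \frac{2 T}{6} = 2 + \frac{T}{3}$)
$\frac{1}{G{\left(-803 \right)} - 51826} = \frac{1}{\left(2 + \frac{1}{3} \left(-803\right)\right) - 51826} = \frac{1}{\left(2 - \frac{803}{3}\right) - 51826} = \frac{1}{- \frac{797}{3} - 51826} = \frac{1}{- \frac{156275}{3}} = - \frac{3}{156275}$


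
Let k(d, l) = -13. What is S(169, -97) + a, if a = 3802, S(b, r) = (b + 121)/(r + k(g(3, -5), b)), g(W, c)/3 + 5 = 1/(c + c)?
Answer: 41793/11 ≈ 3799.4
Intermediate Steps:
g(W, c) = -15 + 3/(2*c) (g(W, c) = -15 + 3/(c + c) = -15 + 3/((2*c)) = -15 + 3*(1/(2*c)) = -15 + 3/(2*c))
S(b, r) = (121 + b)/(-13 + r) (S(b, r) = (b + 121)/(r - 13) = (121 + b)/(-13 + r))
S(169, -97) + a = (121 + 169)/(-13 - 97) + 3802 = 290/(-110) + 3802 = -1/110*290 + 3802 = -29/11 + 3802 = 41793/11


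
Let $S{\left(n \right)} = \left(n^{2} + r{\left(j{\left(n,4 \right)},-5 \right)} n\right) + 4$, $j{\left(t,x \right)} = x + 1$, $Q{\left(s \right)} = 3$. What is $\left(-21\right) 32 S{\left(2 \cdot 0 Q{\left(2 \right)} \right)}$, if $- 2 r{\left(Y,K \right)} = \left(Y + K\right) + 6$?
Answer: $-2688$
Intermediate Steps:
$j{\left(t,x \right)} = 1 + x$
$r{\left(Y,K \right)} = -3 - \frac{K}{2} - \frac{Y}{2}$ ($r{\left(Y,K \right)} = - \frac{\left(Y + K\right) + 6}{2} = - \frac{\left(K + Y\right) + 6}{2} = - \frac{6 + K + Y}{2} = -3 - \frac{K}{2} - \frac{Y}{2}$)
$S{\left(n \right)} = 4 + n^{2} - 3 n$ ($S{\left(n \right)} = \left(n^{2} + \left(-3 - - \frac{5}{2} - \frac{1 + 4}{2}\right) n\right) + 4 = \left(n^{2} + \left(-3 + \frac{5}{2} - \frac{5}{2}\right) n\right) + 4 = \left(n^{2} - 3 n\right) + 4 = 4 + n^{2} - 3 n$)
$\left(-21\right) 32 S{\left(2 \cdot 0 Q{\left(2 \right)} \right)} = \left(-21\right) 32 \left(4 + \left(2 \cdot 0 \cdot 3\right)^{2} - 3 \cdot 2 \cdot 0 \cdot 3\right) = - 672 \left(4 + \left(0 \cdot 3\right)^{2} - 3 \cdot 0 \cdot 3\right) = - 672 \left(4 + 0^{2} - 0\right) = - 672 \left(4 + 0 + 0\right) = \left(-672\right) 4 = -2688$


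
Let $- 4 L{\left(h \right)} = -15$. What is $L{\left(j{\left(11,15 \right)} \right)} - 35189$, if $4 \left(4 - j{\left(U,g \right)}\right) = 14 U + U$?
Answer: $- \frac{140741}{4} \approx -35185.0$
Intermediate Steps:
$j{\left(U,g \right)} = 4 - \frac{15 U}{4}$ ($j{\left(U,g \right)} = 4 - \frac{14 U + U}{4} = 4 - \frac{15 U}{4}$)
$L{\left(h \right)} = \frac{15}{4}$ ($L{\left(h \right)} = \left(- \frac{1}{4}\right) \left(-15\right) = \frac{15}{4}$)
$L{\left(j{\left(11,15 \right)} \right)} - 35189 = \frac{15}{4} - 35189 = - \frac{140741}{4}$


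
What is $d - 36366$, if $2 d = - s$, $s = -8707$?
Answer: $- \frac{64025}{2} \approx -32013.0$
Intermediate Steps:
$d = \frac{8707}{2}$ ($d = \frac{\left(-1\right) \left(-8707\right)}{2} = \frac{1}{2} \cdot 8707 = \frac{8707}{2} \approx 4353.5$)
$d - 36366 = \frac{8707}{2} - 36366 = - \frac{64025}{2}$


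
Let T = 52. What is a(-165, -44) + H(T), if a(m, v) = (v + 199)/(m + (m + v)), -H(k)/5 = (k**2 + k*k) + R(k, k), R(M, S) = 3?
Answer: -10118725/374 ≈ -27055.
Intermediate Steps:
H(k) = -15 - 10*k**2 (H(k) = -5*((k**2 + k*k) + 3) = -5*((k**2 + k**2) + 3) = -5*(2*k**2 + 3) = -5*(3 + 2*k**2) = -15 - 10*k**2)
a(m, v) = (199 + v)/(v + 2*m)
a(-165, -44) + H(T) = (199 - 44)/(-44 + 2*(-165)) + (-15 - 10*52**2) = 155/(-44 - 330) + (-15 - 10*2704) = 155/(-374) + (-15 - 27040) = -1/374*155 - 27055 = -155/374 - 27055 = -10118725/374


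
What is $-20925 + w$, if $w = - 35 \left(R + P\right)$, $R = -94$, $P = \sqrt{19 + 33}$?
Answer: $-17635 - 70 \sqrt{13} \approx -17887.0$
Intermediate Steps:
$P = 2 \sqrt{13}$ ($P = \sqrt{52} = 2 \sqrt{13} \approx 7.2111$)
$w = 3290 - 70 \sqrt{13}$ ($w = - 35 \left(-94 + 2 \sqrt{13}\right) = 3290 - 70 \sqrt{13} \approx 3037.6$)
$-20925 + w = -20925 + \left(3290 - 70 \sqrt{13}\right) = -17635 - 70 \sqrt{13}$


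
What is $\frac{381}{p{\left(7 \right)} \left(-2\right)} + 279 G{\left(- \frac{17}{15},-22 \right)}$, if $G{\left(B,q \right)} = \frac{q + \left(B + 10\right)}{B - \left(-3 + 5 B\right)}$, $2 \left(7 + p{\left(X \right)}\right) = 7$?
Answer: $- \frac{341688}{791} \approx -431.97$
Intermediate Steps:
$p{\left(X \right)} = - \frac{7}{2}$ ($p{\left(X \right)} = -7 + \frac{1}{2} \cdot 7 = -7 + \frac{7}{2} = - \frac{7}{2}$)
$G{\left(B,q \right)} = \frac{10 + B + q}{3 - 4 B}$ ($G{\left(B,q \right)} = \frac{q + \left(10 + B\right)}{B - \left(-3 + 5 B\right)} = \frac{10 + B + q}{3 - 4 B}$)
$\frac{381}{p{\left(7 \right)} \left(-2\right)} + 279 G{\left(- \frac{17}{15},-22 \right)} = \frac{381}{\left(- \frac{7}{2}\right) \left(-2\right)} + 279 \frac{-10 - - \frac{17}{15} - -22}{-3 + 4 \left(- \frac{17}{15}\right)} = \frac{381}{7} + 279 \frac{-10 - \left(-17\right) \frac{1}{15} + 22}{-3 + 4 \left(\left(-17\right) \frac{1}{15}\right)} = 381 \cdot \frac{1}{7} + 279 \frac{-10 - - \frac{17}{15} + 22}{-3 + 4 \left(- \frac{17}{15}\right)} = \frac{381}{7} + 279 \frac{-10 + \frac{17}{15} + 22}{-3 - \frac{68}{15}} = \frac{381}{7} + 279 \frac{1}{- \frac{113}{15}} \cdot \frac{197}{15} = \frac{381}{7} + 279 \left(\left(- \frac{15}{113}\right) \frac{197}{15}\right) = \frac{381}{7} + 279 \left(- \frac{197}{113}\right) = \frac{381}{7} - \frac{54963}{113} = - \frac{341688}{791}$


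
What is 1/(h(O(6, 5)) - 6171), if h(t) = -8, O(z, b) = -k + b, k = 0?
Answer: -1/6179 ≈ -0.00016184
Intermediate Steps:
O(z, b) = b (O(z, b) = -1*0 + b = 0 + b = b)
1/(h(O(6, 5)) - 6171) = 1/(-8 - 6171) = 1/(-6179) = -1/6179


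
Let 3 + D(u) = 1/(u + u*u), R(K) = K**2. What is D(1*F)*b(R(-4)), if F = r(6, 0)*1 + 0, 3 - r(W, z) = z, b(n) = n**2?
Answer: -2240/3 ≈ -746.67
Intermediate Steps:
r(W, z) = 3 - z
F = 3 (F = (3 - 1*0)*1 + 0 = (3 + 0)*1 + 0 = 3*1 + 0 = 3 + 0 = 3)
D(u) = -3 + 1/(u + u**2) (D(u) = -3 + 1/(u + u*u) = -3 + 1/(u + u**2))
D(1*F)*b(R(-4)) = ((1 - 3*3 - 3*(1*3)**2)/(((1*3))*(1 + 1*3)))*((-4)**2)**2 = ((1 - 3*3 - 3*3**2)/(3*(1 + 3)))*16**2 = ((1/3)*(1 - 9 - 3*9)/4)*256 = ((1/3)*(1/4)*(1 - 9 - 27))*256 = ((1/3)*(1/4)*(-35))*256 = -35/12*256 = -2240/3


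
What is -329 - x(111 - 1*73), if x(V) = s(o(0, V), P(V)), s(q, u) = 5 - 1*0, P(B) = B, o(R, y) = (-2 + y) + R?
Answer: -334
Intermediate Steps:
o(R, y) = -2 + R + y
s(q, u) = 5 (s(q, u) = 5 + 0 = 5)
x(V) = 5
-329 - x(111 - 1*73) = -329 - 1*5 = -329 - 5 = -334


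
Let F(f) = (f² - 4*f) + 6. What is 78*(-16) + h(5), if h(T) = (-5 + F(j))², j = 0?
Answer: -1247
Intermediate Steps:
F(f) = 6 + f² - 4*f
h(T) = 1 (h(T) = (-5 + (6 + 0² - 4*0))² = (-5 + (6 + 0 + 0))² = (-5 + 6)² = 1² = 1)
78*(-16) + h(5) = 78*(-16) + 1 = -1248 + 1 = -1247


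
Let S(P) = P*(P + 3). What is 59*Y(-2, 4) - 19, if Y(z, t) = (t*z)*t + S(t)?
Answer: -255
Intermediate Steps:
S(P) = P*(3 + P)
Y(z, t) = t*(3 + t) + z*t**2 (Y(z, t) = (t*z)*t + t*(3 + t) = z*t**2 + t*(3 + t) = t*(3 + t) + z*t**2)
59*Y(-2, 4) - 19 = 59*(4*(3 + 4 + 4*(-2))) - 19 = 59*(4*(3 + 4 - 8)) - 19 = 59*(4*(-1)) - 19 = 59*(-4) - 19 = -236 - 19 = -255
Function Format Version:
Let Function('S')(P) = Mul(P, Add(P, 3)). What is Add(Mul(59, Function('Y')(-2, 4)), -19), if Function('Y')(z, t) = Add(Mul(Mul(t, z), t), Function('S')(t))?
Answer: -255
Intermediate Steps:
Function('S')(P) = Mul(P, Add(3, P))
Function('Y')(z, t) = Add(Mul(t, Add(3, t)), Mul(z, Pow(t, 2))) (Function('Y')(z, t) = Add(Mul(Mul(t, z), t), Mul(t, Add(3, t))) = Add(Mul(z, Pow(t, 2)), Mul(t, Add(3, t))) = Add(Mul(t, Add(3, t)), Mul(z, Pow(t, 2))))
Add(Mul(59, Function('Y')(-2, 4)), -19) = Add(Mul(59, Mul(4, Add(3, 4, Mul(4, -2)))), -19) = Add(Mul(59, Mul(4, Add(3, 4, -8))), -19) = Add(Mul(59, Mul(4, -1)), -19) = Add(Mul(59, -4), -19) = Add(-236, -19) = -255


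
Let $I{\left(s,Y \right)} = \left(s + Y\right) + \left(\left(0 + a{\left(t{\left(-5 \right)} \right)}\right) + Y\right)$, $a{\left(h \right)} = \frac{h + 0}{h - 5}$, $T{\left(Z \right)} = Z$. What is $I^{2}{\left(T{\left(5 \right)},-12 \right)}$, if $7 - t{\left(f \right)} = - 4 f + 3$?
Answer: $\frac{146689}{441} \approx 332.63$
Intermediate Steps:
$t{\left(f \right)} = 4 + 4 f$ ($t{\left(f \right)} = 7 - \left(- 4 f + 3\right) = 7 - \left(3 - 4 f\right) = 7 + \left(-3 + 4 f\right) = 4 + 4 f$)
$a{\left(h \right)} = \frac{h}{-5 + h}$
$I{\left(s,Y \right)} = \frac{16}{21} + s + 2 Y$ ($I{\left(s,Y \right)} = \left(s + Y\right) + \left(\left(0 + \frac{4 + 4 \left(-5\right)}{-5 + \left(4 + 4 \left(-5\right)\right)}\right) + Y\right) = \left(Y + s\right) + \left(\left(0 + \frac{4 - 20}{-5 + \left(4 - 20\right)}\right) + Y\right) = \left(Y + s\right) + \left(\left(0 - \frac{16}{-5 - 16}\right) + Y\right) = \left(Y + s\right) + \left(\left(0 - \frac{16}{-21}\right) + Y\right) = \left(Y + s\right) + \left(\left(0 - - \frac{16}{21}\right) + Y\right) = \left(Y + s\right) + \left(\left(0 + \frac{16}{21}\right) + Y\right) = \left(Y + s\right) + \left(\frac{16}{21} + Y\right) = \frac{16}{21} + s + 2 Y$)
$I^{2}{\left(T{\left(5 \right)},-12 \right)} = \left(\frac{16}{21} + 5 + 2 \left(-12\right)\right)^{2} = \left(\frac{16}{21} + 5 - 24\right)^{2} = \left(- \frac{383}{21}\right)^{2} = \frac{146689}{441}$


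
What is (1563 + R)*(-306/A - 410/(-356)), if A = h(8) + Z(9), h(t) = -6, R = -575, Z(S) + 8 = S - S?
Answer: 14162486/623 ≈ 22733.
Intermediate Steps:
Z(S) = -8 (Z(S) = -8 + (S - S) = -8 + 0 = -8)
A = -14 (A = -6 - 8 = -14)
(1563 + R)*(-306/A - 410/(-356)) = (1563 - 575)*(-306/(-14) - 410/(-356)) = 988*(-306*(-1/14) - 410*(-1/356)) = 988*(153/7 + 205/178) = 988*(28669/1246) = 14162486/623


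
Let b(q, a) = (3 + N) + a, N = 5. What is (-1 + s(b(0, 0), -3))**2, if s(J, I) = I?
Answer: 16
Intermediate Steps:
b(q, a) = 8 + a (b(q, a) = (3 + 5) + a = 8 + a)
(-1 + s(b(0, 0), -3))**2 = (-1 - 3)**2 = (-4)**2 = 16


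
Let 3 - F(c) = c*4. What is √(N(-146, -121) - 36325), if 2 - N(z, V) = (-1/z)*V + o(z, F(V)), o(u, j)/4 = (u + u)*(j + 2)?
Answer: √11400432630/146 ≈ 731.32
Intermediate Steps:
F(c) = 3 - 4*c (F(c) = 3 - c*4 = 3 - 4*c)
o(u, j) = 8*u*(2 + j) (o(u, j) = 4*((u + u)*(j + 2)) = 4*((2*u)*(2 + j)) = 4*(2*u*(2 + j)) = 8*u*(2 + j))
N(z, V) = 2 + V/z - 8*z*(5 - 4*V) (N(z, V) = 2 - ((-1/z)*V + 8*z*(2 + (3 - 4*V))) = 2 - (-V/z + 8*z*(5 - 4*V)) = 2 + (V/z - 8*z*(5 - 4*V)) = 2 + V/z - 8*z*(5 - 4*V))
√(N(-146, -121) - 36325) = √((2 - 40*(-146) - 121/(-146) + 32*(-121)*(-146)) - 36325) = √((2 + 5840 - 121*(-1/146) + 565312) - 36325) = √((2 + 5840 + 121/146 + 565312) - 36325) = √(83388605/146 - 36325) = √(78085155/146) = √11400432630/146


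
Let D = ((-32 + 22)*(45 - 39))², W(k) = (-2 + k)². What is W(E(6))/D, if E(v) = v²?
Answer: 289/900 ≈ 0.32111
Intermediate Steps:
D = 3600 (D = (-10*6)² = (-60)² = 3600)
W(E(6))/D = (-2 + 6²)²/3600 = (-2 + 36)²*(1/3600) = 34²*(1/3600) = 1156*(1/3600) = 289/900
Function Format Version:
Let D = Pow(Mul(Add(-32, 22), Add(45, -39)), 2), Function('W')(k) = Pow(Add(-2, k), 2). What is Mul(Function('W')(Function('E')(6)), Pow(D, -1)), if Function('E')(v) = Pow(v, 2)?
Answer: Rational(289, 900) ≈ 0.32111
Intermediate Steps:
D = 3600 (D = Pow(Mul(-10, 6), 2) = Pow(-60, 2) = 3600)
Mul(Function('W')(Function('E')(6)), Pow(D, -1)) = Mul(Pow(Add(-2, Pow(6, 2)), 2), Pow(3600, -1)) = Mul(Pow(Add(-2, 36), 2), Rational(1, 3600)) = Mul(Pow(34, 2), Rational(1, 3600)) = Mul(1156, Rational(1, 3600)) = Rational(289, 900)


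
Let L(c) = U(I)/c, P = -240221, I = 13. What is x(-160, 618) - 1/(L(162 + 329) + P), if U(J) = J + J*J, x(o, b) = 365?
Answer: 43051140576/117948329 ≈ 365.00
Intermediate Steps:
U(J) = J + J**2
L(c) = 182/c (L(c) = (13*(1 + 13))/c = (13*14)/c = 182/c)
x(-160, 618) - 1/(L(162 + 329) + P) = 365 - 1/(182/(162 + 329) - 240221) = 365 - 1/(182/491 - 240221) = 365 - 1/(-117948329/491) = 365 - 1*(-491/117948329) = 365 + 491/117948329 = 43051140576/117948329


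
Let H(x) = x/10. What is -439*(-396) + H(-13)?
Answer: 1738427/10 ≈ 1.7384e+5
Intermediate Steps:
H(x) = x/10 (H(x) = x*(1/10) = x/10)
-439*(-396) + H(-13) = -439*(-396) + (1/10)*(-13) = 173844 - 13/10 = 1738427/10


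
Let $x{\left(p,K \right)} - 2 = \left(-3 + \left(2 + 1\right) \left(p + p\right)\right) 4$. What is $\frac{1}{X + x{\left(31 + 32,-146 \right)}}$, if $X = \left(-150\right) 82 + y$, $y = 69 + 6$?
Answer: $- \frac{1}{10723} \approx -9.3258 \cdot 10^{-5}$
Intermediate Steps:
$y = 75$
$x{\left(p,K \right)} = -10 + 24 p$ ($x{\left(p,K \right)} = 2 + \left(-3 + \left(2 + 1\right) \left(p + p\right)\right) 4 = 2 + \left(-3 + 3 \cdot 2 p\right) 4 = 2 + \left(-3 + 6 p\right) 4 = 2 + \left(-12 + 24 p\right) = -10 + 24 p$)
$X = -12225$ ($X = \left(-150\right) 82 + 75 = -12300 + 75 = -12225$)
$\frac{1}{X + x{\left(31 + 32,-146 \right)}} = \frac{1}{-12225 - \left(10 - 24 \left(31 + 32\right)\right)} = \frac{1}{-12225 + \left(-10 + 24 \cdot 63\right)} = \frac{1}{-12225 + \left(-10 + 1512\right)} = \frac{1}{-12225 + 1502} = \frac{1}{-10723} = - \frac{1}{10723}$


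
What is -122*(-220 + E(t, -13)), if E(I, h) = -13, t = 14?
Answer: 28426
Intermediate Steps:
-122*(-220 + E(t, -13)) = -122*(-220 - 13) = -122*(-233) = 28426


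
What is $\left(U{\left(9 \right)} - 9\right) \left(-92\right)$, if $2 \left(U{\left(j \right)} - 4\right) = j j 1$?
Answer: $-3266$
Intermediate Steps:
$U{\left(j \right)} = 4 + \frac{j^{2}}{2}$ ($U{\left(j \right)} = 4 + \frac{j j 1}{2} = 4 + \frac{j^{2} \cdot 1}{2} = 4 + \frac{j^{2}}{2}$)
$\left(U{\left(9 \right)} - 9\right) \left(-92\right) = \left(\left(4 + \frac{9^{2}}{2}\right) - 9\right) \left(-92\right) = \left(\left(4 + \frac{1}{2} \cdot 81\right) - 9\right) \left(-92\right) = \left(\left(4 + \frac{81}{2}\right) - 9\right) \left(-92\right) = \left(\frac{89}{2} - 9\right) \left(-92\right) = \frac{71}{2} \left(-92\right) = -3266$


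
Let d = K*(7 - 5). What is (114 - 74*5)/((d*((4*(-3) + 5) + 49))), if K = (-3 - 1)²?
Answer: -4/21 ≈ -0.19048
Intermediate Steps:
K = 16 (K = (-4)² = 16)
d = 32 (d = 16*(7 - 5) = 16*2 = 32)
(114 - 74*5)/((d*((4*(-3) + 5) + 49))) = (114 - 74*5)/((32*((4*(-3) + 5) + 49))) = (114 - 370)/((32*((-12 + 5) + 49))) = -256*1/(32*(-7 + 49)) = -256/(32*42) = -256/1344 = -256*1/1344 = -4/21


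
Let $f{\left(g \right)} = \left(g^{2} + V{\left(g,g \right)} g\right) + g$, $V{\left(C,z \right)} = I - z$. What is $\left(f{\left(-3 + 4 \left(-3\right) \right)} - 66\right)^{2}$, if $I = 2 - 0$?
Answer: $12321$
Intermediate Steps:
$I = 2$ ($I = 2 + 0 = 2$)
$V{\left(C,z \right)} = 2 - z$
$f{\left(g \right)} = g + g^{2} + g \left(2 - g\right)$ ($f{\left(g \right)} = \left(g^{2} + \left(2 - g\right) g\right) + g = \left(g^{2} + g \left(2 - g\right)\right) + g = g + g^{2} + g \left(2 - g\right)$)
$\left(f{\left(-3 + 4 \left(-3\right) \right)} - 66\right)^{2} = \left(3 \left(-3 + 4 \left(-3\right)\right) - 66\right)^{2} = \left(3 \left(-3 - 12\right) - 66\right)^{2} = \left(3 \left(-15\right) - 66\right)^{2} = \left(-45 - 66\right)^{2} = \left(-111\right)^{2} = 12321$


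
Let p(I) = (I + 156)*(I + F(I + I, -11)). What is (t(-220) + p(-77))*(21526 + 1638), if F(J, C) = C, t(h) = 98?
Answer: -158766056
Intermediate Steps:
p(I) = (-11 + I)*(156 + I) (p(I) = (I + 156)*(I - 11) = (156 + I)*(-11 + I) = (-11 + I)*(156 + I))
(t(-220) + p(-77))*(21526 + 1638) = (98 + (-1716 + (-77)² + 145*(-77)))*(21526 + 1638) = (98 + (-1716 + 5929 - 11165))*23164 = (98 - 6952)*23164 = -6854*23164 = -158766056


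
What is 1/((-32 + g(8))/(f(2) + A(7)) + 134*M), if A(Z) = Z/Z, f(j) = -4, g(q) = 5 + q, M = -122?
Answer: -3/49025 ≈ -6.1193e-5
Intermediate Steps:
A(Z) = 1
1/((-32 + g(8))/(f(2) + A(7)) + 134*M) = 1/((-32 + (5 + 8))/(-4 + 1) + 134*(-122)) = 1/((-32 + 13)/(-3) - 16348) = 1/(-19*(-⅓) - 16348) = 1/(19/3 - 16348) = 1/(-49025/3) = -3/49025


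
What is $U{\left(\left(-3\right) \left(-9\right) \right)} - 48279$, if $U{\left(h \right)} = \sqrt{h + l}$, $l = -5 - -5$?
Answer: $-48279 + 3 \sqrt{3} \approx -48274.0$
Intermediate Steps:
$l = 0$ ($l = -5 + 5 = 0$)
$U{\left(h \right)} = \sqrt{h}$ ($U{\left(h \right)} = \sqrt{h + 0} = \sqrt{h}$)
$U{\left(\left(-3\right) \left(-9\right) \right)} - 48279 = \sqrt{\left(-3\right) \left(-9\right)} - 48279 = \sqrt{27} - 48279 = 3 \sqrt{3} - 48279 = -48279 + 3 \sqrt{3}$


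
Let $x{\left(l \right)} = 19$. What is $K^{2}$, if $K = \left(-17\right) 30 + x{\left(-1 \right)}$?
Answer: $241081$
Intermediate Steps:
$K = -491$ ($K = \left(-17\right) 30 + 19 = -510 + 19 = -491$)
$K^{2} = \left(-491\right)^{2} = 241081$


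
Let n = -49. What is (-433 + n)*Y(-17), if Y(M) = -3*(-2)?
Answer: -2892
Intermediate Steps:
Y(M) = 6
(-433 + n)*Y(-17) = (-433 - 49)*6 = -482*6 = -2892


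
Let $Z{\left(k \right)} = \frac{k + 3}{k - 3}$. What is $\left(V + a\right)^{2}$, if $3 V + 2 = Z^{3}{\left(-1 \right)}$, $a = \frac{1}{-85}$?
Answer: $\frac{2157961}{4161600} \approx 0.51854$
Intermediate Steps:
$Z{\left(k \right)} = \frac{3 + k}{-3 + k}$
$a = - \frac{1}{85} \approx -0.011765$
$V = - \frac{17}{24}$ ($V = - \frac{2}{3} + \frac{\left(\frac{3 - 1}{-3 - 1}\right)^{3}}{3} = - \frac{2}{3} + \frac{\left(\frac{1}{-4} \cdot 2\right)^{3}}{3} = - \frac{2}{3} + \frac{\left(\left(- \frac{1}{4}\right) 2\right)^{3}}{3} = - \frac{2}{3} + \frac{\left(- \frac{1}{2}\right)^{3}}{3} = - \frac{2}{3} + \frac{1}{3} \left(- \frac{1}{8}\right) = - \frac{2}{3} - \frac{1}{24} = - \frac{17}{24} \approx -0.70833$)
$\left(V + a\right)^{2} = \left(- \frac{17}{24} - \frac{1}{85}\right)^{2} = \left(- \frac{1469}{2040}\right)^{2} = \frac{2157961}{4161600}$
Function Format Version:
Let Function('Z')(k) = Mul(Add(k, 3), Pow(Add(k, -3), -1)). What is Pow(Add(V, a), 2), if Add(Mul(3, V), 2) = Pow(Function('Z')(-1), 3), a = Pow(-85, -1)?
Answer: Rational(2157961, 4161600) ≈ 0.51854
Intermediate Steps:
Function('Z')(k) = Mul(Pow(Add(-3, k), -1), Add(3, k)) (Function('Z')(k) = Mul(Add(3, k), Pow(Add(-3, k), -1)) = Mul(Pow(Add(-3, k), -1), Add(3, k)))
a = Rational(-1, 85) ≈ -0.011765
V = Rational(-17, 24) (V = Add(Rational(-2, 3), Mul(Rational(1, 3), Pow(Mul(Pow(Add(-3, -1), -1), Add(3, -1)), 3))) = Add(Rational(-2, 3), Mul(Rational(1, 3), Pow(Mul(Pow(-4, -1), 2), 3))) = Add(Rational(-2, 3), Mul(Rational(1, 3), Pow(Mul(Rational(-1, 4), 2), 3))) = Add(Rational(-2, 3), Mul(Rational(1, 3), Pow(Rational(-1, 2), 3))) = Add(Rational(-2, 3), Mul(Rational(1, 3), Rational(-1, 8))) = Add(Rational(-2, 3), Rational(-1, 24)) = Rational(-17, 24) ≈ -0.70833)
Pow(Add(V, a), 2) = Pow(Add(Rational(-17, 24), Rational(-1, 85)), 2) = Pow(Rational(-1469, 2040), 2) = Rational(2157961, 4161600)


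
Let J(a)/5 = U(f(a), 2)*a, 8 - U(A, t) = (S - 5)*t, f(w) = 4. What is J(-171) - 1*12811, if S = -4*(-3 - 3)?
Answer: 12839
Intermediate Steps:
S = 24 (S = -4*(-6) = 24)
U(A, t) = 8 - 19*t (U(A, t) = 8 - (24 - 5)*t = 8 - 19*t)
J(a) = -150*a (J(a) = 5*((8 - 19*2)*a) = 5*((8 - 38)*a) = 5*(-30*a) = -150*a)
J(-171) - 1*12811 = -150*(-171) - 1*12811 = 25650 - 12811 = 12839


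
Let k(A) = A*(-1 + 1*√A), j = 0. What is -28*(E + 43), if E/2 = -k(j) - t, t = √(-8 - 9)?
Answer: -1204 + 56*I*√17 ≈ -1204.0 + 230.89*I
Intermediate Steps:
k(A) = A*(-1 + √A)
t = I*√17 (t = √(-17) = I*√17 ≈ 4.1231*I)
E = -2*I*√17 (E = 2*(-(0^(3/2) - 1*0) - I*√17) = 2*(-(0 + 0) - I*√17) = 2*(-1*0 - I*√17) = 2*(0 - I*√17) = 2*(-I*√17) = -2*I*√17 ≈ -8.2462*I)
-28*(E + 43) = -28*(-2*I*√17 + 43) = -28*(43 - 2*I*√17) = -1204 + 56*I*√17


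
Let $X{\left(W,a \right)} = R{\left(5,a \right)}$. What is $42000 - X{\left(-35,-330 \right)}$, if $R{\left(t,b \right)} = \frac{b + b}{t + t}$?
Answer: $42066$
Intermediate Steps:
$R{\left(t,b \right)} = \frac{b}{t}$ ($R{\left(t,b \right)} = \frac{2 b}{2 t} = 2 b \frac{1}{2 t} = \frac{b}{t}$)
$X{\left(W,a \right)} = \frac{a}{5}$
$42000 - X{\left(-35,-330 \right)} = 42000 - \frac{1}{5} \left(-330\right) = 42000 - -66 = 42000 + 66 = 42066$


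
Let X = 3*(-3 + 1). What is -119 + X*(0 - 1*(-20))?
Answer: -239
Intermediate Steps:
X = -6 (X = 3*(-2) = -6)
-119 + X*(0 - 1*(-20)) = -119 - 6*(0 - 1*(-20)) = -119 - 6*(0 + 20) = -119 - 6*20 = -119 - 120 = -239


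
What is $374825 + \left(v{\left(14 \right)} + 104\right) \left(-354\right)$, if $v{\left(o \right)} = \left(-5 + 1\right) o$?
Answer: $357833$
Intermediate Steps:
$v{\left(o \right)} = - 4 o$
$374825 + \left(v{\left(14 \right)} + 104\right) \left(-354\right) = 374825 + \left(\left(-4\right) 14 + 104\right) \left(-354\right) = 374825 + \left(-56 + 104\right) \left(-354\right) = 374825 + 48 \left(-354\right) = 374825 - 16992 = 357833$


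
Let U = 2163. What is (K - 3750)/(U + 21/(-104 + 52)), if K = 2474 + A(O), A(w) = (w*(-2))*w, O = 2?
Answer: -22256/37485 ≈ -0.59373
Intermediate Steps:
A(w) = -2*w² (A(w) = (-2*w)*w = -2*w²)
K = 2466 (K = 2474 - 2*2² = 2474 - 2*4 = 2474 - 8 = 2466)
(K - 3750)/(U + 21/(-104 + 52)) = (2466 - 3750)/(2163 + 21/(-104 + 52)) = -1284/(2163 + 21/(-52)) = -1284/(2163 - 1/52*21) = -1284/(2163 - 21/52) = -1284/112455/52 = -1284*52/112455 = -22256/37485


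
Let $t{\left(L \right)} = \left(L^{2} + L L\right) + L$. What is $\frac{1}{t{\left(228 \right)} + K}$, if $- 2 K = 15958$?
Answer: $\frac{1}{96217} \approx 1.0393 \cdot 10^{-5}$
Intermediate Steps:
$K = -7979$ ($K = \left(- \frac{1}{2}\right) 15958 = -7979$)
$t{\left(L \right)} = L + 2 L^{2}$ ($t{\left(L \right)} = \left(L^{2} + L^{2}\right) + L = 2 L^{2} + L = L + 2 L^{2}$)
$\frac{1}{t{\left(228 \right)} + K} = \frac{1}{228 \left(1 + 2 \cdot 228\right) - 7979} = \frac{1}{228 \left(1 + 456\right) - 7979} = \frac{1}{228 \cdot 457 - 7979} = \frac{1}{104196 - 7979} = \frac{1}{96217}$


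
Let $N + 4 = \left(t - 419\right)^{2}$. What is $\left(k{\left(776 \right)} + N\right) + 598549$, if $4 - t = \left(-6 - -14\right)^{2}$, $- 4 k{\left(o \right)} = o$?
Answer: $827792$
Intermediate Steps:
$k{\left(o \right)} = - \frac{o}{4}$
$t = -60$ ($t = 4 - \left(-6 - -14\right)^{2} = 4 - \left(-6 + 14\right)^{2} = 4 - 8^{2} = 4 - 64 = -60$)
$N = 229437$ ($N = -4 + \left(-60 - 419\right)^{2} = -4 + \left(-479\right)^{2} = -4 + 229441 = 229437$)
$\left(k{\left(776 \right)} + N\right) + 598549 = \left(\left(- \frac{1}{4}\right) 776 + 229437\right) + 598549 = \left(-194 + 229437\right) + 598549 = 229243 + 598549 = 827792$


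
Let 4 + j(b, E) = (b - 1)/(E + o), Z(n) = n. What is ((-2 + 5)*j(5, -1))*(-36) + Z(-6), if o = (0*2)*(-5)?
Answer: 858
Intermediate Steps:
o = 0 (o = 0*(-5) = 0)
j(b, E) = -4 + (-1 + b)/E (j(b, E) = -4 + (b - 1)/(E + 0) = -4 + (-1 + b)/E)
((-2 + 5)*j(5, -1))*(-36) + Z(-6) = ((-2 + 5)*((-1 + 5 - 4*(-1))/(-1)))*(-36) - 6 = (3*(-(-1 + 5 + 4)))*(-36) - 6 = (3*(-1*8))*(-36) - 6 = (3*(-8))*(-36) - 6 = -24*(-36) - 6 = 864 - 6 = 858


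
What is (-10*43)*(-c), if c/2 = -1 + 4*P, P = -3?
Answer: -11180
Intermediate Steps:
c = -26 (c = 2*(-1 + 4*(-3)) = 2*(-1 - 12) = 2*(-13) = -26)
(-10*43)*(-c) = (-10*43)*(-1*(-26)) = -430*26 = -11180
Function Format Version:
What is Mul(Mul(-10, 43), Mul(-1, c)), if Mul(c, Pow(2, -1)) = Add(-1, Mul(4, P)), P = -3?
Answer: -11180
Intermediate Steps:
c = -26 (c = Mul(2, Add(-1, Mul(4, -3))) = Mul(2, Add(-1, -12)) = Mul(2, -13) = -26)
Mul(Mul(-10, 43), Mul(-1, c)) = Mul(Mul(-10, 43), Mul(-1, -26)) = Mul(-430, 26) = -11180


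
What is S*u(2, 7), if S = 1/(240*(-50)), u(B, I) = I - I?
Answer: 0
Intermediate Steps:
u(B, I) = 0
S = -1/12000 (S = (1/240)*(-1/50) = -1/12000 ≈ -8.3333e-5)
S*u(2, 7) = -1/12000*0 = 0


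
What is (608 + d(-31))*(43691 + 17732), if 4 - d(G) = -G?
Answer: 35686763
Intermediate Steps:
d(G) = 4 + G (d(G) = 4 - (-1)*G = 4 + G)
(608 + d(-31))*(43691 + 17732) = (608 + (4 - 31))*(43691 + 17732) = (608 - 27)*61423 = 581*61423 = 35686763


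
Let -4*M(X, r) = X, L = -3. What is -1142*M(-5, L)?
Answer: -2855/2 ≈ -1427.5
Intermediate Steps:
M(X, r) = -X/4
-1142*M(-5, L) = -(-571)*(-5)/2 = -1142*5/4 = -2855/2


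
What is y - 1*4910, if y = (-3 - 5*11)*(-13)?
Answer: -4156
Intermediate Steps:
y = 754 (y = (-3 - 55)*(-13) = -58*(-13) = 754)
y - 1*4910 = 754 - 1*4910 = 754 - 4910 = -4156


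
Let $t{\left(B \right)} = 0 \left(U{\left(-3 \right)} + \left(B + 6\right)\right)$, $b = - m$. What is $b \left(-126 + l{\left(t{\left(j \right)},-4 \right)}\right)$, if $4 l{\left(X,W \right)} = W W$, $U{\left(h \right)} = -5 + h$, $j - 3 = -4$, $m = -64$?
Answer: $-7808$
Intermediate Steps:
$j = -1$ ($j = 3 - 4 = -1$)
$b = 64$ ($b = \left(-1\right) \left(-64\right) = 64$)
$t{\left(B \right)} = 0$ ($t{\left(B \right)} = 0 \left(\left(-5 - 3\right) + \left(B + 6\right)\right) = 0 \left(-8 + \left(6 + B\right)\right) = 0 \left(-2 + B\right) = 0$)
$l{\left(X,W \right)} = \frac{W^{2}}{4}$ ($l{\left(X,W \right)} = \frac{W W}{4} = \frac{W^{2}}{4}$)
$b \left(-126 + l{\left(t{\left(j \right)},-4 \right)}\right) = 64 \left(-126 + \frac{\left(-4\right)^{2}}{4}\right) = 64 \left(-126 + \frac{1}{4} \cdot 16\right) = 64 \left(-126 + 4\right) = 64 \left(-122\right) = -7808$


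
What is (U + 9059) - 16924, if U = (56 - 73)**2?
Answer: -7576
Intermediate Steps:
U = 289 (U = (-17)**2 = 289)
(U + 9059) - 16924 = (289 + 9059) - 16924 = 9348 - 16924 = -7576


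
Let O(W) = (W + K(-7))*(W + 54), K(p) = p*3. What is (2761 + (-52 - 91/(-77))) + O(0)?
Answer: 17338/11 ≈ 1576.2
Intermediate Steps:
K(p) = 3*p
O(W) = (-21 + W)*(54 + W) (O(W) = (W + 3*(-7))*(W + 54) = (W - 21)*(54 + W) = (-21 + W)*(54 + W))
(2761 + (-52 - 91/(-77))) + O(0) = (2761 + (-52 - 91/(-77))) + (-1134 + 0**2 + 33*0) = (2761 + (-52 - 1/77*(-91))) + (-1134 + 0 + 0) = (2761 + (-52 + 13/11)) - 1134 = (2761 - 559/11) - 1134 = 29812/11 - 1134 = 17338/11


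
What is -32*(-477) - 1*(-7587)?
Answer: 22851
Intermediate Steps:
-32*(-477) - 1*(-7587) = 15264 + 7587 = 22851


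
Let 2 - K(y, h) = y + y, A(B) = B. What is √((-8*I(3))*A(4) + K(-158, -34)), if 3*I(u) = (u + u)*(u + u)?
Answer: I*√66 ≈ 8.124*I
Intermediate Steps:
I(u) = 4*u²/3 (I(u) = ((u + u)*(u + u))/3 = ((2*u)*(2*u))/3 = (4*u²)/3 = 4*u²/3)
K(y, h) = 2 - 2*y (K(y, h) = 2 - (y + y) = 2 - 2*y)
√((-8*I(3))*A(4) + K(-158, -34)) = √(-32*3²/3*4 + (2 - 2*(-158))) = √(-32*9/3*4 + (2 + 316)) = √(-8*12*4 + 318) = √(-96*4 + 318) = √(-384 + 318) = √(-66) = I*√66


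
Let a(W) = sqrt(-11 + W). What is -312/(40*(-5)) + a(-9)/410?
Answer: 39/25 + I*sqrt(5)/205 ≈ 1.56 + 0.010908*I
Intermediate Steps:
-312/(40*(-5)) + a(-9)/410 = -312/(40*(-5)) + sqrt(-11 - 9)/410 = -312/(-200) + sqrt(-20)*(1/410) = -312*(-1/200) + (2*I*sqrt(5))*(1/410) = 39/25 + I*sqrt(5)/205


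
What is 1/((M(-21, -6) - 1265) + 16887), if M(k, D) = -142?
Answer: 1/15480 ≈ 6.4599e-5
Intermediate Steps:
1/((M(-21, -6) - 1265) + 16887) = 1/((-142 - 1265) + 16887) = 1/(-1407 + 16887) = 1/15480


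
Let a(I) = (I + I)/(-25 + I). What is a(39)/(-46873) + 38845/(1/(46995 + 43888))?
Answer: 1158346713144946/328111 ≈ 3.5304e+9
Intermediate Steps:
a(I) = 2*I/(-25 + I) (a(I) = (2*I)/(-25 + I) = 2*I/(-25 + I))
a(39)/(-46873) + 38845/(1/(46995 + 43888)) = (2*39/(-25 + 39))/(-46873) + 38845/(1/(46995 + 43888)) = (2*39/14)*(-1/46873) + 38845/(1/90883) = (2*39*(1/14))*(-1/46873) + 38845/(1/90883) = (39/7)*(-1/46873) + 38845*90883 = -39/328111 + 3530350135 = 1158346713144946/328111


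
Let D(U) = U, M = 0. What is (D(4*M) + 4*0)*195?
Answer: 0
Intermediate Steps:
(D(4*M) + 4*0)*195 = (4*0 + 4*0)*195 = (0 + 0)*195 = 0*195 = 0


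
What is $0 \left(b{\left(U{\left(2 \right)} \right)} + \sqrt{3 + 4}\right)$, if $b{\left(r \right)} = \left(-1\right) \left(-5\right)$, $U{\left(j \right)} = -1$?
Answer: $0$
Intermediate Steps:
$b{\left(r \right)} = 5$
$0 \left(b{\left(U{\left(2 \right)} \right)} + \sqrt{3 + 4}\right) = 0 \left(5 + \sqrt{3 + 4}\right) = 0 \left(5 + \sqrt{7}\right) = 0$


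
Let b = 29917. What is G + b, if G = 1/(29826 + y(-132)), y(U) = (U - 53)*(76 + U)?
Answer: 1202244563/40186 ≈ 29917.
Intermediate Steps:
y(U) = (-53 + U)*(76 + U)
G = 1/40186 (G = 1/(29826 + (-4028 + (-132)**2 + 23*(-132))) = 1/(29826 + (-4028 + 17424 - 3036)) = 1/(29826 + 10360) = 1/40186 ≈ 2.4884e-5)
G + b = 1/40186 + 29917 = 1202244563/40186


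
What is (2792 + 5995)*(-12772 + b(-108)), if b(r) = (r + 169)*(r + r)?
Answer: -228005076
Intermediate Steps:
b(r) = 2*r*(169 + r) (b(r) = (169 + r)*(2*r) = 2*r*(169 + r))
(2792 + 5995)*(-12772 + b(-108)) = (2792 + 5995)*(-12772 + 2*(-108)*(169 - 108)) = 8787*(-12772 + 2*(-108)*61) = 8787*(-12772 - 13176) = 8787*(-25948) = -228005076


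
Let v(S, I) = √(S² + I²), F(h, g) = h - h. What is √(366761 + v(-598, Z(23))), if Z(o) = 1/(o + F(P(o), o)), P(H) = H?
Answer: √(194016569 + 23*√189172517)/23 ≈ 606.10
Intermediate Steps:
F(h, g) = 0
Z(o) = 1/o (Z(o) = 1/(o + 0) = 1/o)
v(S, I) = √(I² + S²)
√(366761 + v(-598, Z(23))) = √(366761 + √((1/23)² + (-598)²)) = √(366761 + √((1/23)² + 357604)) = √(366761 + √(1/529 + 357604)) = √(366761 + √(189172517/529)) = √(366761 + √189172517/23)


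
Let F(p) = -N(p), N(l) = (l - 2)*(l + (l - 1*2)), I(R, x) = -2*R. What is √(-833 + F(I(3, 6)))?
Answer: 3*I*√105 ≈ 30.741*I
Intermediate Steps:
N(l) = (-2 + l)*(-2 + 2*l) (N(l) = (-2 + l)*(l + (l - 2)) = (-2 + l)*(l + (-2 + l)) = (-2 + l)*(-2 + 2*l))
F(p) = -4 - 2*p² + 6*p (F(p) = -(4 - 6*p + 2*p²) = -4 - 2*p² + 6*p)
√(-833 + F(I(3, 6))) = √(-833 + (-4 - 2*(-2*3)² + 6*(-2*3))) = √(-833 + (-4 - 2*(-6)² + 6*(-6))) = √(-833 + (-4 - 2*36 - 36)) = √(-833 + (-4 - 72 - 36)) = √(-833 - 112) = √(-945) = 3*I*√105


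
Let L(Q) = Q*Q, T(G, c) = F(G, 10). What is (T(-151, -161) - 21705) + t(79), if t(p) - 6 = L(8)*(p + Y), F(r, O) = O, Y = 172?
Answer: -5625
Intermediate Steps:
T(G, c) = 10
L(Q) = Q²
t(p) = 11014 + 64*p (t(p) = 6 + 8²*(p + 172) = 6 + 64*(172 + p) = 6 + (11008 + 64*p) = 11014 + 64*p)
(T(-151, -161) - 21705) + t(79) = (10 - 21705) + (11014 + 64*79) = -21695 + (11014 + 5056) = -21695 + 16070 = -5625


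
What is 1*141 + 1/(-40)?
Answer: 5639/40 ≈ 140.98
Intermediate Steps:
1*141 + 1/(-40) = 141 - 1/40 = 5639/40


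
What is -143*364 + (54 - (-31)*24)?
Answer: -51254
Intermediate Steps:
-143*364 + (54 - (-31)*24) = -52052 + (54 - 1*(-744)) = -52052 + (54 + 744) = -52052 + 798 = -51254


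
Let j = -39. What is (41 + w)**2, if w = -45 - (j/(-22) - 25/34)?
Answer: 887364/34969 ≈ 25.376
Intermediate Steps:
w = -8609/187 (w = -45 - (-39/(-22) - 25/34) = -45 - (-39*(-1/22) - 25*1/34) = -45 - (39/22 - 25/34) = -45 - 1*194/187 = -45 - 194/187 = -8609/187 ≈ -46.037)
(41 + w)**2 = (41 - 8609/187)**2 = (-942/187)**2 = 887364/34969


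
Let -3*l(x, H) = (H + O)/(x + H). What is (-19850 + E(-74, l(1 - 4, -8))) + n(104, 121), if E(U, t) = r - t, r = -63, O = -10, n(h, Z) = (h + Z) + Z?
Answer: -215231/11 ≈ -19566.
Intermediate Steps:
n(h, Z) = h + 2*Z (n(h, Z) = (Z + h) + Z = h + 2*Z)
l(x, H) = -(-10 + H)/(3*(H + x)) (l(x, H) = -(H - 10)/(3*(x + H)) = -(-10 + H)/(3*(H + x)))
E(U, t) = -63 - t
(-19850 + E(-74, l(1 - 4, -8))) + n(104, 121) = (-19850 + (-63 - (10 - 1*(-8))/(3*(-8 + (1 - 4))))) + (104 + 2*121) = (-19850 + (-63 - (10 + 8)/(3*(-8 - 3)))) + (104 + 242) = (-19850 + (-63 - 18/(3*(-11)))) + 346 = (-19850 + (-63 - (-1)*18/(3*11))) + 346 = (-19850 + (-63 - 1*(-6/11))) + 346 = (-19850 + (-63 + 6/11)) + 346 = (-19850 - 687/11) + 346 = -219037/11 + 346 = -215231/11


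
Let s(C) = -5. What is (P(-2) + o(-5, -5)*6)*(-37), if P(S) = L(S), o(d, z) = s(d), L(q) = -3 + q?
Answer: 1295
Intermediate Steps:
o(d, z) = -5
P(S) = -3 + S
(P(-2) + o(-5, -5)*6)*(-37) = ((-3 - 2) - 5*6)*(-37) = (-5 - 30)*(-37) = -35*(-37) = 1295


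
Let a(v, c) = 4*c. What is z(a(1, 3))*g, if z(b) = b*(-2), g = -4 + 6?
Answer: -48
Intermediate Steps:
g = 2
z(b) = -2*b
z(a(1, 3))*g = -8*3*2 = -2*12*2 = -24*2 = -48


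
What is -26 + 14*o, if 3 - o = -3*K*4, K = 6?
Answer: 1024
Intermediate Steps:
o = 75 (o = 3 - (-3*6)*4 = 3 - (-18)*4 = 3 - 1*(-72) = 3 + 72 = 75)
-26 + 14*o = -26 + 14*75 = -26 + 1050 = 1024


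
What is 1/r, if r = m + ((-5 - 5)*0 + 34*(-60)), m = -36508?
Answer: -1/38548 ≈ -2.5942e-5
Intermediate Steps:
r = -38548 (r = -36508 + ((-5 - 5)*0 + 34*(-60)) = -36508 + (-10*0 - 2040) = -36508 + (0 - 2040) = -36508 - 2040 = -38548)
1/r = 1/(-38548) = -1/38548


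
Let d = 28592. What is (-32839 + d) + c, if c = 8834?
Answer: 4587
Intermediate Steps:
(-32839 + d) + c = (-32839 + 28592) + 8834 = -4247 + 8834 = 4587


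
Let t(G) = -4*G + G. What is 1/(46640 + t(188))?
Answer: 1/46076 ≈ 2.1703e-5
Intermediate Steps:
t(G) = -3*G
1/(46640 + t(188)) = 1/(46640 - 3*188) = 1/(46640 - 564) = 1/46076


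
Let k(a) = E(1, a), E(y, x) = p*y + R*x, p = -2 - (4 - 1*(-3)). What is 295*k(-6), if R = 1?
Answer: -4425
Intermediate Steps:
p = -9 (p = -2 - (4 + 3) = -2 - 1*7 = -2 - 7 = -9)
E(y, x) = x - 9*y (E(y, x) = -9*y + 1*x = -9*y + x = x - 9*y)
k(a) = -9 + a (k(a) = a - 9*1 = a - 9 = -9 + a)
295*k(-6) = 295*(-9 - 6) = 295*(-15) = -4425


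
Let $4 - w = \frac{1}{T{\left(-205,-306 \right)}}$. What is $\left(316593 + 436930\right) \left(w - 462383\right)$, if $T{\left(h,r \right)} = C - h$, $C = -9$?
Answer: $- \frac{68288990152055}{196} \approx -3.4841 \cdot 10^{11}$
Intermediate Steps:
$T{\left(h,r \right)} = -9 - h$
$w = \frac{783}{196}$ ($w = 4 - \frac{1}{-9 - -205} = 4 - \frac{1}{-9 + 205} = 4 - \frac{1}{196} = \frac{783}{196} \approx 3.9949$)
$\left(316593 + 436930\right) \left(w - 462383\right) = \left(316593 + 436930\right) \left(\frac{783}{196} - 462383\right) = 753523 \left(- \frac{90626285}{196}\right) = - \frac{68288990152055}{196}$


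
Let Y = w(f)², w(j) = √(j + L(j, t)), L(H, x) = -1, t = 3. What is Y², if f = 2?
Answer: 1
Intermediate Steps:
w(j) = √(-1 + j) (w(j) = √(j - 1) = √(-1 + j))
Y = 1 (Y = (√(-1 + 2))² = (√1)² = 1² = 1)
Y² = 1² = 1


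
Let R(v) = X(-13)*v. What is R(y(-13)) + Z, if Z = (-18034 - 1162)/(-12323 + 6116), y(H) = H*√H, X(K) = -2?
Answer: 19196/6207 + 26*I*√13 ≈ 3.0926 + 93.744*I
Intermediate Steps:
y(H) = H^(3/2)
R(v) = -2*v
Z = 19196/6207 (Z = -19196/(-6207) = -19196*(-1/6207) = 19196/6207 ≈ 3.0926)
R(y(-13)) + Z = -(-26)*I*√13 + 19196/6207 = 26*I*√13 + 19196/6207 = 19196/6207 + 26*I*√13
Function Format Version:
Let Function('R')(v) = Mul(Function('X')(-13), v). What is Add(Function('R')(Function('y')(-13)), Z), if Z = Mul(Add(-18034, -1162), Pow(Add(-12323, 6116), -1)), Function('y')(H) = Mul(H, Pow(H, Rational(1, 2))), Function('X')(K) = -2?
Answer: Add(Rational(19196, 6207), Mul(26, I, Pow(13, Rational(1, 2)))) ≈ Add(3.0926, Mul(93.744, I))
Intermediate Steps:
Function('y')(H) = Pow(H, Rational(3, 2))
Function('R')(v) = Mul(-2, v)
Z = Rational(19196, 6207) (Z = Mul(-19196, Pow(-6207, -1)) = Mul(-19196, Rational(-1, 6207)) = Rational(19196, 6207) ≈ 3.0926)
Add(Function('R')(Function('y')(-13)), Z) = Add(Mul(-2, Pow(-13, Rational(3, 2))), Rational(19196, 6207)) = Add(Mul(-2, Mul(-13, I, Pow(13, Rational(1, 2)))), Rational(19196, 6207)) = Add(Mul(26, I, Pow(13, Rational(1, 2))), Rational(19196, 6207)) = Add(Rational(19196, 6207), Mul(26, I, Pow(13, Rational(1, 2))))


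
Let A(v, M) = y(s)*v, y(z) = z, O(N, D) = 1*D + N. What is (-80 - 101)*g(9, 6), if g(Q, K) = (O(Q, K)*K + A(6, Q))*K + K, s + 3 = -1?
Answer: -72762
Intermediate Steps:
s = -4 (s = -3 - 1 = -4)
O(N, D) = D + N
A(v, M) = -4*v
g(Q, K) = K + K*(-24 + K*(K + Q)) (g(Q, K) = ((K + Q)*K - 4*6)*K + K = (K*(K + Q) - 24)*K + K = (-24 + K*(K + Q))*K + K = K*(-24 + K*(K + Q)) + K = K + K*(-24 + K*(K + Q)))
(-80 - 101)*g(9, 6) = (-80 - 101)*(6*(-23 + 6*(6 + 9))) = -1086*(-23 + 6*15) = -1086*(-23 + 90) = -1086*67 = -181*402 = -72762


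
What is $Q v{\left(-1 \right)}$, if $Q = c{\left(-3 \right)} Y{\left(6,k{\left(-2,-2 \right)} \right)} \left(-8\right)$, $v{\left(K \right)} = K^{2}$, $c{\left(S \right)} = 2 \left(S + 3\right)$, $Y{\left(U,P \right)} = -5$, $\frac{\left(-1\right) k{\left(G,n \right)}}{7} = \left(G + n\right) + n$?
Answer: $0$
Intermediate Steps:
$k{\left(G,n \right)} = - 14 n - 7 G$ ($k{\left(G,n \right)} = - 7 \left(\left(G + n\right) + n\right) = - 7 \left(G + 2 n\right) = - 14 n - 7 G$)
$c{\left(S \right)} = 6 + 2 S$ ($c{\left(S \right)} = 2 \left(3 + S\right) = 6 + 2 S$)
$Q = 0$ ($Q = \left(6 + 2 \left(-3\right)\right) \left(-5\right) \left(-8\right) = \left(6 - 6\right) \left(-5\right) \left(-8\right) = 0 \left(-5\right) \left(-8\right) = 0 \left(-8\right) = 0$)
$Q v{\left(-1 \right)} = 0 \left(-1\right)^{2} = 0 \cdot 1 = 0$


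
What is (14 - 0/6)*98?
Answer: 1372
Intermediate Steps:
(14 - 0/6)*98 = (14 - 7*0)*98 = (14 + 0)*98 = 14*98 = 1372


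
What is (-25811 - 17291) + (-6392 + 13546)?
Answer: -35948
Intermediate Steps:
(-25811 - 17291) + (-6392 + 13546) = -43102 + 7154 = -35948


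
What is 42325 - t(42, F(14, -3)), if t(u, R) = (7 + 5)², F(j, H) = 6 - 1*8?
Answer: 42181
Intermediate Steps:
F(j, H) = -2 (F(j, H) = 6 - 8 = -2)
t(u, R) = 144 (t(u, R) = 12² = 144)
42325 - t(42, F(14, -3)) = 42325 - 1*144 = 42325 - 144 = 42181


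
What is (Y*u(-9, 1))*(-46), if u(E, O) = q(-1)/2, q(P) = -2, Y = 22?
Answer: 1012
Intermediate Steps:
u(E, O) = -1 (u(E, O) = -2/2 = -2*1/2 = -1)
(Y*u(-9, 1))*(-46) = (22*(-1))*(-46) = -22*(-46) = 1012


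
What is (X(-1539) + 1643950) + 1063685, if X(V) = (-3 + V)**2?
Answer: 5085399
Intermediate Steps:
(X(-1539) + 1643950) + 1063685 = ((-3 - 1539)**2 + 1643950) + 1063685 = ((-1542)**2 + 1643950) + 1063685 = (2377764 + 1643950) + 1063685 = 4021714 + 1063685 = 5085399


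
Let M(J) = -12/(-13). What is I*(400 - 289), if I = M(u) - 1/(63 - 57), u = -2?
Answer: 2183/26 ≈ 83.962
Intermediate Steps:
M(J) = 12/13 (M(J) = -12*(-1/13) = 12/13)
I = 59/78 (I = 12/13 - 1/(63 - 57) = 12/13 - 1/6 = 59/78 ≈ 0.75641)
I*(400 - 289) = 59*(400 - 289)/78 = (59/78)*111 = 2183/26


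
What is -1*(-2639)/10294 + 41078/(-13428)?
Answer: -48427555/17278479 ≈ -2.8028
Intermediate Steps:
-1*(-2639)/10294 + 41078/(-13428) = 2639*(1/10294) + 41078*(-1/13428) = 2639/10294 - 20539/6714 = -48427555/17278479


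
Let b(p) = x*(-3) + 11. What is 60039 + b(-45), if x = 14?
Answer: 60008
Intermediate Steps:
b(p) = -31 (b(p) = 14*(-3) + 11 = -42 + 11 = -31)
60039 + b(-45) = 60039 - 31 = 60008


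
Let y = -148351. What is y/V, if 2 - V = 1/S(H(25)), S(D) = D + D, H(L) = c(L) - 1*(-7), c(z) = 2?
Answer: -381474/5 ≈ -76295.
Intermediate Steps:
H(L) = 9 (H(L) = 2 - 1*(-7) = 2 + 7 = 9)
S(D) = 2*D
V = 35/18 (V = 2 - 1/(2*9) = 2 - 1/18 = 35/18 ≈ 1.9444)
y/V = -148351/35/18 = -148351*18/35 = -381474/5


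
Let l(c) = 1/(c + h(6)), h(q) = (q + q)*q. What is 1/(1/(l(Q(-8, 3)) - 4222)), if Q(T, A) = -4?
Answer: -287095/68 ≈ -4222.0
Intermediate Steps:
h(q) = 2*q² (h(q) = (2*q)*q = 2*q²)
l(c) = 1/(72 + c) (l(c) = 1/(c + 2*6²) = 1/(c + 2*36) = 1/(c + 72) = 1/(72 + c))
1/(1/(l(Q(-8, 3)) - 4222)) = 1/(1/(1/(72 - 4) - 4222)) = 1/(1/(1/68 - 4222)) = 1/(1/(-287095/68)) = 1/(-68/287095) = -287095/68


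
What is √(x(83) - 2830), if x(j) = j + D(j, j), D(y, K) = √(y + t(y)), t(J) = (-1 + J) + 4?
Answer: I*√2734 ≈ 52.288*I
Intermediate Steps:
t(J) = 3 + J
D(y, K) = √(3 + 2*y) (D(y, K) = √(y + (3 + y)) = √(3 + 2*y))
x(j) = j + √(3 + 2*j)
√(x(83) - 2830) = √((83 + √(3 + 2*83)) - 2830) = √((83 + √(3 + 166)) - 2830) = √((83 + √169) - 2830) = √((83 + 13) - 2830) = √(96 - 2830) = √(-2734) = I*√2734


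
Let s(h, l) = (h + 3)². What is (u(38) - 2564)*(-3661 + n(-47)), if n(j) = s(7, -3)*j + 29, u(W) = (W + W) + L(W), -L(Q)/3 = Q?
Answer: 21679864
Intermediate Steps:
s(h, l) = (3 + h)²
L(Q) = -3*Q
u(W) = -W (u(W) = (W + W) - 3*W = 2*W - 3*W = -W)
n(j) = 29 + 100*j (n(j) = (3 + 7)²*j + 29 = 10²*j + 29 = 100*j + 29 = 29 + 100*j)
(u(38) - 2564)*(-3661 + n(-47)) = (-1*38 - 2564)*(-3661 + (29 + 100*(-47))) = (-38 - 2564)*(-3661 + (29 - 4700)) = -2602*(-3661 - 4671) = -2602*(-8332) = 21679864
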